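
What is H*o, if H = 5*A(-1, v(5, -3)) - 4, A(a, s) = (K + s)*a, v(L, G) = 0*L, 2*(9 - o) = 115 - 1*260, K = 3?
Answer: -3097/2 ≈ -1548.5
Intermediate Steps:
o = 163/2 (o = 9 - (115 - 1*260)/2 = 9 - (115 - 260)/2 = 9 - ½*(-145) = 9 + 145/2 = 163/2 ≈ 81.500)
v(L, G) = 0
A(a, s) = a*(3 + s) (A(a, s) = (3 + s)*a = a*(3 + s))
H = -19 (H = 5*(-(3 + 0)) - 4 = 5*(-1*3) - 4 = 5*(-3) - 4 = -15 - 4 = -19)
H*o = -19*163/2 = -3097/2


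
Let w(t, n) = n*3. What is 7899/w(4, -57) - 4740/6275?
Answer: -3358451/71535 ≈ -46.948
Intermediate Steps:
w(t, n) = 3*n
7899/w(4, -57) - 4740/6275 = 7899/((3*(-57))) - 4740/6275 = 7899/(-171) - 4740*1/6275 = 7899*(-1/171) - 948/1255 = -2633/57 - 948/1255 = -3358451/71535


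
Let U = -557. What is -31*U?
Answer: 17267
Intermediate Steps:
-31*U = -31*(-557) = 17267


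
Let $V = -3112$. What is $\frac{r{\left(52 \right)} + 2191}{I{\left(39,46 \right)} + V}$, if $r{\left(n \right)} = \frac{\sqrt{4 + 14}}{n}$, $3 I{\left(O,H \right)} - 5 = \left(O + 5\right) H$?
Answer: $- \frac{6573}{7307} - \frac{9 \sqrt{2}}{379964} \approx -0.89958$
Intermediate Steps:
$I{\left(O,H \right)} = \frac{5}{3} + \frac{H \left(5 + O\right)}{3}$ ($I{\left(O,H \right)} = \frac{5}{3} + \frac{\left(O + 5\right) H}{3} = \frac{5}{3} + \frac{\left(5 + O\right) H}{3} = \frac{5}{3} + \frac{H \left(5 + O\right)}{3}$)
$r{\left(n \right)} = \frac{3 \sqrt{2}}{n}$ ($r{\left(n \right)} = \frac{\sqrt{18}}{n} = \frac{3 \sqrt{2}}{n}$)
$\frac{r{\left(52 \right)} + 2191}{I{\left(39,46 \right)} + V} = \frac{\frac{3 \sqrt{2}}{52} + 2191}{\left(\frac{5}{3} + \frac{5}{3} \cdot 46 + \frac{1}{3} \cdot 46 \cdot 39\right) - 3112} = \frac{3 \sqrt{2} \cdot \frac{1}{52} + 2191}{\left(\frac{5}{3} + \frac{230}{3} + 598\right) - 3112} = \frac{\frac{3 \sqrt{2}}{52} + 2191}{\frac{2029}{3} - 3112} = \frac{2191 + \frac{3 \sqrt{2}}{52}}{- \frac{7307}{3}} = \left(2191 + \frac{3 \sqrt{2}}{52}\right) \left(- \frac{3}{7307}\right) = - \frac{6573}{7307} - \frac{9 \sqrt{2}}{379964}$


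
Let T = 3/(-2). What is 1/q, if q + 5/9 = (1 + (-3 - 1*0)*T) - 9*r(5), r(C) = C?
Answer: -18/721 ≈ -0.024965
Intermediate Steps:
T = -3/2 (T = 3*(-1/2) = -3/2 ≈ -1.5000)
q = -721/18 (q = -5/9 + ((1 + (-3 - 1*0)*(-3/2)) - 9*5) = -5/9 + ((1 + (-3 + 0)*(-3/2)) - 45) = -5/9 + ((1 - 3*(-3/2)) - 45) = -5/9 + ((1 + 9/2) - 45) = -5/9 + (11/2 - 45) = -5/9 - 79/2 = -721/18 ≈ -40.056)
1/q = 1/(-721/18) = -18/721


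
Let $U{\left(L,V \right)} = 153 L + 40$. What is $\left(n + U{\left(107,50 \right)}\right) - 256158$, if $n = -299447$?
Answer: $-539194$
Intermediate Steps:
$U{\left(L,V \right)} = 40 + 153 L$
$\left(n + U{\left(107,50 \right)}\right) - 256158 = \left(-299447 + \left(40 + 153 \cdot 107\right)\right) - 256158 = \left(-299447 + \left(40 + 16371\right)\right) - 256158 = \left(-299447 + 16411\right) - 256158 = -283036 - 256158 = -539194$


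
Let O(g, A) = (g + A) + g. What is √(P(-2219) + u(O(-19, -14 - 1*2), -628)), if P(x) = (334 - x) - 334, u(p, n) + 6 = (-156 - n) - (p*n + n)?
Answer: I*√30599 ≈ 174.93*I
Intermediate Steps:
O(g, A) = A + 2*g (O(g, A) = (A + g) + g = A + 2*g)
u(p, n) = -162 - 2*n - n*p (u(p, n) = -6 + ((-156 - n) - (p*n + n)) = -6 + ((-156 - n) - (n*p + n)) = -6 + ((-156 - n) - (n + n*p)) = -6 + ((-156 - n) + (-n - n*p)) = -6 + (-156 - 2*n - n*p) = -162 - 2*n - n*p)
P(x) = -x
√(P(-2219) + u(O(-19, -14 - 1*2), -628)) = √(-1*(-2219) + (-162 - 2*(-628) - 1*(-628)*((-14 - 1*2) + 2*(-19)))) = √(2219 + (-162 + 1256 - 1*(-628)*((-14 - 2) - 38))) = √(2219 + (-162 + 1256 - 1*(-628)*(-16 - 38))) = √(2219 + (-162 + 1256 - 1*(-628)*(-54))) = √(2219 + (-162 + 1256 - 33912)) = √(2219 - 32818) = √(-30599) = I*√30599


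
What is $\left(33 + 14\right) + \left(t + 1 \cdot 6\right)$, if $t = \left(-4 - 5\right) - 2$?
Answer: $42$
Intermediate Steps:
$t = -11$ ($t = -9 - 2 = -11$)
$\left(33 + 14\right) + \left(t + 1 \cdot 6\right) = \left(33 + 14\right) + \left(-11 + 1 \cdot 6\right) = 47 + \left(-11 + 6\right) = 47 - 5 = 42$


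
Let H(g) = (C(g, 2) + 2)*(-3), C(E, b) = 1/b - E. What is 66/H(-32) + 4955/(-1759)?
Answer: -419291/121371 ≈ -3.4546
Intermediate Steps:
H(g) = -15/2 + 3*g (H(g) = ((1/2 - g) + 2)*(-3) = ((½ - g) + 2)*(-3) = (5/2 - g)*(-3) = -15/2 + 3*g)
66/H(-32) + 4955/(-1759) = 66/(-15/2 + 3*(-32)) + 4955/(-1759) = 66/(-15/2 - 96) + 4955*(-1/1759) = 66/(-207/2) - 4955/1759 = 66*(-2/207) - 4955/1759 = -44/69 - 4955/1759 = -419291/121371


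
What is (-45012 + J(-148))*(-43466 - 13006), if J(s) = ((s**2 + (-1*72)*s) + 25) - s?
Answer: 693419688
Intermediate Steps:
J(s) = 25 + s**2 - 73*s (J(s) = ((s**2 - 72*s) + 25) - s = (25 + s**2 - 72*s) - s = 25 + s**2 - 73*s)
(-45012 + J(-148))*(-43466 - 13006) = (-45012 + (25 + (-148)**2 - 73*(-148)))*(-43466 - 13006) = (-45012 + (25 + 21904 + 10804))*(-56472) = (-45012 + 32733)*(-56472) = -12279*(-56472) = 693419688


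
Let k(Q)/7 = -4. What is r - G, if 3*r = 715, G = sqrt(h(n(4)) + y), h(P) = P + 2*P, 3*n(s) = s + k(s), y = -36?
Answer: 715/3 - 2*I*sqrt(15) ≈ 238.33 - 7.746*I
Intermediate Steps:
k(Q) = -28 (k(Q) = 7*(-4) = -28)
n(s) = -28/3 + s/3 (n(s) = (s - 28)/3 = (-28 + s)/3 = -28/3 + s/3)
h(P) = 3*P
G = 2*I*sqrt(15) (G = sqrt(3*(-28/3 + (1/3)*4) - 36) = sqrt(3*(-28/3 + 4/3) - 36) = sqrt(3*(-8) - 36) = sqrt(-24 - 36) = sqrt(-60) = 2*I*sqrt(15) ≈ 7.746*I)
r = 715/3 (r = (1/3)*715 = 715/3 ≈ 238.33)
r - G = 715/3 - 2*I*sqrt(15)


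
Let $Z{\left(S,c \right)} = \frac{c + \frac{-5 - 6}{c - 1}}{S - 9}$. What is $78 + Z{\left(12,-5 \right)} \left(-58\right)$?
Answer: $\frac{1253}{9} \approx 139.22$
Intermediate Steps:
$Z{\left(S,c \right)} = \frac{c - \frac{11}{-1 + c}}{-9 + S}$
$78 + Z{\left(12,-5 \right)} \left(-58\right) = 78 + \frac{-11 + \left(-5\right)^{2} - -5}{9 - 12 - -45 + 12 \left(-5\right)} \left(-58\right) = 78 + \frac{-11 + 25 + 5}{9 - 12 + 45 - 60} \left(-58\right) = 78 + \frac{1}{-18} \cdot 19 \left(-58\right) = 78 + \left(- \frac{1}{18}\right) 19 \left(-58\right) = 78 - - \frac{551}{9} = 78 + \frac{551}{9} = \frac{1253}{9}$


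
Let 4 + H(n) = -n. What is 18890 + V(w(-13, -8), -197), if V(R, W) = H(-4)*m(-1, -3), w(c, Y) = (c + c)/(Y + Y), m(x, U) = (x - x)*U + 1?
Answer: 18890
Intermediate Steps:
m(x, U) = 1 (m(x, U) = 0*U + 1 = 0 + 1 = 1)
H(n) = -4 - n
w(c, Y) = c/Y (w(c, Y) = (2*c)/((2*Y)) = (2*c)*(1/(2*Y)) = c/Y)
V(R, W) = 0 (V(R, W) = (-4 - 1*(-4))*1 = (-4 + 4)*1 = 0*1 = 0)
18890 + V(w(-13, -8), -197) = 18890 + 0 = 18890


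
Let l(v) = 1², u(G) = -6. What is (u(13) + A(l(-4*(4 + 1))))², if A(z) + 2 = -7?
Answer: 225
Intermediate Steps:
l(v) = 1
A(z) = -9 (A(z) = -2 - 7 = -9)
(u(13) + A(l(-4*(4 + 1))))² = (-6 - 9)² = (-15)² = 225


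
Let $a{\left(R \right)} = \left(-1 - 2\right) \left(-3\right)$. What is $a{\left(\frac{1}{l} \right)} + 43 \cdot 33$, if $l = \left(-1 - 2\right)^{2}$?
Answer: $1428$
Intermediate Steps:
$l = 9$ ($l = \left(-3\right)^{2} = 9$)
$a{\left(R \right)} = 9$ ($a{\left(R \right)} = \left(-3\right) \left(-3\right) = 9$)
$a{\left(\frac{1}{l} \right)} + 43 \cdot 33 = 9 + 43 \cdot 33 = 9 + 1419 = 1428$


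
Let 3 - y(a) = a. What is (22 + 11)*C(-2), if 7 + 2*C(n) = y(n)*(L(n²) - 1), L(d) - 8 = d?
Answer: 792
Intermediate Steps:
y(a) = 3 - a
L(d) = 8 + d
C(n) = -7/2 + (3 - n)*(7 + n²)/2 (C(n) = -7/2 + ((3 - n)*((8 + n²) - 1))/2 = -7/2 + ((3 - n)*(7 + n²))/2 = -7/2 + (3 - n)*(7 + n²)/2)
(22 + 11)*C(-2) = (22 + 11)*(-5 + (½)*(-2) - (-3 - 2)*(8 + (-2)²)/2) = 33*(-5 - 1 - ½*(-5)*(8 + 4)) = 33*(-5 - 1 - ½*(-5)*12) = 33*(-5 - 1 + 30) = 33*24 = 792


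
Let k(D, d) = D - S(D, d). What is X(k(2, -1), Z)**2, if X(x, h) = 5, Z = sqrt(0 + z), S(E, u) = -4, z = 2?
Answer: 25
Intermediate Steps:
Z = sqrt(2) (Z = sqrt(0 + 2) = sqrt(2) ≈ 1.4142)
k(D, d) = 4 + D (k(D, d) = D - 1*(-4) = D + 4 = 4 + D)
X(k(2, -1), Z)**2 = 5**2 = 25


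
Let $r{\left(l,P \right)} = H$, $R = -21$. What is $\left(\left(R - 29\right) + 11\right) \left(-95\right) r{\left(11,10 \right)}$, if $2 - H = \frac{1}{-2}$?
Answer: $\frac{18525}{2} \approx 9262.5$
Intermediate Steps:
$H = \frac{5}{2}$ ($H = 2 - \frac{1}{-2} = 2 - - \frac{1}{2} = 2 + \frac{1}{2} = \frac{5}{2} \approx 2.5$)
$r{\left(l,P \right)} = \frac{5}{2}$
$\left(\left(R - 29\right) + 11\right) \left(-95\right) r{\left(11,10 \right)} = \left(\left(-21 - 29\right) + 11\right) \left(-95\right) \frac{5}{2} = \left(-50 + 11\right) \left(-95\right) \frac{5}{2} = \left(-39\right) \left(-95\right) \frac{5}{2} = 3705 \cdot \frac{5}{2} = \frac{18525}{2}$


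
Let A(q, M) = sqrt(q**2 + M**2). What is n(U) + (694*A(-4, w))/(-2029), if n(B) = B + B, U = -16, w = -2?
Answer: -32 - 1388*sqrt(5)/2029 ≈ -33.530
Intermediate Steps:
n(B) = 2*B
A(q, M) = sqrt(M**2 + q**2)
n(U) + (694*A(-4, w))/(-2029) = 2*(-16) + (694*sqrt((-2)**2 + (-4)**2))/(-2029) = -32 + (694*sqrt(4 + 16))*(-1/2029) = -32 + (694*sqrt(20))*(-1/2029) = -32 + (694*(2*sqrt(5)))*(-1/2029) = -32 + (1388*sqrt(5))*(-1/2029) = -32 - 1388*sqrt(5)/2029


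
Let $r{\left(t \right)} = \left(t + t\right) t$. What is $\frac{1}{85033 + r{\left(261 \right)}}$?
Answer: $\frac{1}{221275} \approx 4.5193 \cdot 10^{-6}$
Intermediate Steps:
$r{\left(t \right)} = 2 t^{2}$ ($r{\left(t \right)} = 2 t t = 2 t^{2}$)
$\frac{1}{85033 + r{\left(261 \right)}} = \frac{1}{85033 + 2 \cdot 261^{2}} = \frac{1}{85033 + 2 \cdot 68121} = \frac{1}{85033 + 136242} = \frac{1}{221275}$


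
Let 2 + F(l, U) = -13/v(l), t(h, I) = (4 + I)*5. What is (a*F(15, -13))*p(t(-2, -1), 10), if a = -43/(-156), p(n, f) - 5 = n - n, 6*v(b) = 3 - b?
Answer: 645/104 ≈ 6.2019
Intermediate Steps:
v(b) = ½ - b/6 (v(b) = (3 - b)/6 = ½ - b/6)
t(h, I) = 20 + 5*I
p(n, f) = 5 (p(n, f) = 5 + (n - n) = 5 + 0 = 5)
a = 43/156 (a = -43*(-1/156) = 43/156 ≈ 0.27564)
F(l, U) = -2 - 13/(½ - l/6)
(a*F(15, -13))*p(t(-2, -1), 10) = (43*(2*(42 - 1*15)/(-3 + 15))/156)*5 = (43*(2*(42 - 15)/12)/156)*5 = (43*(2*(1/12)*27)/156)*5 = ((43/156)*(9/2))*5 = (129/104)*5 = 645/104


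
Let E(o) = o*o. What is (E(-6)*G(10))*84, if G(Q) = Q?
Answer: 30240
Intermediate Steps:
E(o) = o²
(E(-6)*G(10))*84 = ((-6)²*10)*84 = (36*10)*84 = 360*84 = 30240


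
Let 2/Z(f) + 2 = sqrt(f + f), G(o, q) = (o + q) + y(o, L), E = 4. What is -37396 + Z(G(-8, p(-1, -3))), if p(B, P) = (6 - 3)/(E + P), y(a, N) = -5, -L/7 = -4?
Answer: -224377/6 - I*sqrt(5)/6 ≈ -37396.0 - 0.37268*I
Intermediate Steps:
L = 28 (L = -7*(-4) = 28)
p(B, P) = 3/(4 + P) (p(B, P) = (6 - 3)/(4 + P) = 3/(4 + P))
G(o, q) = -5 + o + q (G(o, q) = (o + q) - 5 = -5 + o + q)
Z(f) = 2/(-2 + sqrt(2)*sqrt(f)) (Z(f) = 2/(-2 + sqrt(f + f)) = 2/(-2 + sqrt(2*f)) = 2/(-2 + sqrt(2)*sqrt(f)))
-37396 + Z(G(-8, p(-1, -3))) = -37396 + 2/(-2 + sqrt(2)*sqrt(-5 - 8 + 3/(4 - 3))) = -37396 + 2/(-2 + sqrt(2)*sqrt(-5 - 8 + 3/1)) = -37396 + 2/(-2 + sqrt(2)*sqrt(-5 - 8 + 3*1)) = -37396 + 2/(-2 + sqrt(2)*sqrt(-5 - 8 + 3)) = -37396 + 2/(-2 + sqrt(2)*sqrt(-10)) = -37396 + 2/(-2 + sqrt(2)*(I*sqrt(10))) = -37396 + 2/(-2 + 2*I*sqrt(5))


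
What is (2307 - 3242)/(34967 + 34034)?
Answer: -935/69001 ≈ -0.013551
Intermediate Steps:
(2307 - 3242)/(34967 + 34034) = -935/69001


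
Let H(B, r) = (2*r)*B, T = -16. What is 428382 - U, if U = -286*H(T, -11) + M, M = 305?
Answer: 528749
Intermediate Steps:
H(B, r) = 2*B*r
U = -100367 (U = -572*(-16)*(-11) + 305 = -286*352 + 305 = -100672 + 305 = -100367)
428382 - U = 428382 - 1*(-100367) = 428382 + 100367 = 528749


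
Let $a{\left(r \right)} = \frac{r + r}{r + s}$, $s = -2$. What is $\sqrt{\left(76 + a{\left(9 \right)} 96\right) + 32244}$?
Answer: $\frac{8 \sqrt{24934}}{7} \approx 180.46$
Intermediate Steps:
$a{\left(r \right)} = \frac{2 r}{-2 + r}$ ($a{\left(r \right)} = \frac{r + r}{r - 2} = \frac{2 r}{-2 + r}$)
$\sqrt{\left(76 + a{\left(9 \right)} 96\right) + 32244} = \sqrt{\left(76 + 2 \cdot 9 \frac{1}{-2 + 9} \cdot 96\right) + 32244} = \sqrt{\left(76 + 2 \cdot 9 \cdot \frac{1}{7} \cdot 96\right) + 32244} = \sqrt{\left(76 + \frac{18}{7} \cdot 96\right) + 32244} = \sqrt{\left(76 + \frac{1728}{7}\right) + 32244} = \sqrt{\frac{2260}{7} + 32244} = \sqrt{\frac{227968}{7}} = \frac{8 \sqrt{24934}}{7}$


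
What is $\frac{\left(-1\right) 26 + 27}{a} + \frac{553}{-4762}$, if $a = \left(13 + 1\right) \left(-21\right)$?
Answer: $- \frac{41836}{350007} \approx -0.11953$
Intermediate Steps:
$a = -294$ ($a = 14 \left(-21\right) = -294$)
$\frac{\left(-1\right) 26 + 27}{a} + \frac{553}{-4762} = \frac{\left(-1\right) 26 + 27}{-294} + \frac{553}{-4762} = \left(-26 + 27\right) \left(- \frac{1}{294}\right) + 553 \left(- \frac{1}{4762}\right) = 1 \left(- \frac{1}{294}\right) - \frac{553}{4762} = - \frac{1}{294} - \frac{553}{4762} = - \frac{41836}{350007}$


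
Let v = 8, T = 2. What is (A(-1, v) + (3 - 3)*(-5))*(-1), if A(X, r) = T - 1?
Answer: -1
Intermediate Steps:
A(X, r) = 1 (A(X, r) = 2 - 1 = 1)
(A(-1, v) + (3 - 3)*(-5))*(-1) = (1 + (3 - 3)*(-5))*(-1) = (1 + 0*(-5))*(-1) = (1 + 0)*(-1) = 1*(-1) = -1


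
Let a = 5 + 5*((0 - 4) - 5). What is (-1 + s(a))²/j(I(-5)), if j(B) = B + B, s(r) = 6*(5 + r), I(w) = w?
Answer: -44521/10 ≈ -4452.1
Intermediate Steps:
a = -40 (a = 5 + 5*(-4 - 5) = 5 + 5*(-9) = 5 - 45 = -40)
s(r) = 30 + 6*r
j(B) = 2*B
(-1 + s(a))²/j(I(-5)) = (-1 + (30 + 6*(-40)))²/((2*(-5))) = (-1 + (30 - 240))²/(-10) = (-1 - 210)²*(-⅒) = (-211)²*(-⅒) = 44521*(-⅒) = -44521/10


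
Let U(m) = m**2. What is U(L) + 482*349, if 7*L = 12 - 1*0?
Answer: 8242826/49 ≈ 1.6822e+5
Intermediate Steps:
L = 12/7 (L = (12 - 1*0)/7 = (12 + 0)/7 = (1/7)*12 = 12/7 ≈ 1.7143)
U(L) + 482*349 = (12/7)**2 + 482*349 = 144/49 + 168218 = 8242826/49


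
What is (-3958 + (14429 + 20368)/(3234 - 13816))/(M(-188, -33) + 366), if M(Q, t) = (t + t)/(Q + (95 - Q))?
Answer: -3982243535/367237728 ≈ -10.844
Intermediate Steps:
M(Q, t) = 2*t/95 (M(Q, t) = (2*t)/95 = (2*t)*(1/95) = 2*t/95)
(-3958 + (14429 + 20368)/(3234 - 13816))/(M(-188, -33) + 366) = (-3958 + (14429 + 20368)/(3234 - 13816))/((2/95)*(-33) + 366) = (-3958 + 34797/(-10582))/(-66/95 + 366) = (-3958 + 34797*(-1/10582))/(34704/95) = (-3958 - 34797/10582)*(95/34704) = -41918353/10582*95/34704 = -3982243535/367237728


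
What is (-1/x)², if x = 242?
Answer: 1/58564 ≈ 1.7075e-5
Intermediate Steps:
(-1/x)² = (-1/242)² = 1/58564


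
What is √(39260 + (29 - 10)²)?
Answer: √39621 ≈ 199.05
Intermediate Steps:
√(39260 + (29 - 10)²) = √(39260 + 19²) = √(39260 + 361) = √39621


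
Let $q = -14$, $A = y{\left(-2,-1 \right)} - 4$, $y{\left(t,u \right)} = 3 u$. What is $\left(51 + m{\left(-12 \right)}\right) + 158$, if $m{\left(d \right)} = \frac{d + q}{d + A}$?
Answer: $\frac{3997}{19} \approx 210.37$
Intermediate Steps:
$A = -7$ ($A = 3 \left(-1\right) - 4 = -3 - 4 = -7$)
$m{\left(d \right)} = \frac{-14 + d}{-7 + d}$ ($m{\left(d \right)} = \frac{d - 14}{d - 7} = \frac{-14 + d}{-7 + d}$)
$\left(51 + m{\left(-12 \right)}\right) + 158 = \left(51 + \frac{-14 - 12}{-7 - 12}\right) + 158 = \left(51 + \frac{1}{-19} \left(-26\right)\right) + 158 = \left(51 - - \frac{26}{19}\right) + 158 = \left(51 + \frac{26}{19}\right) + 158 = \frac{995}{19} + 158 = \frac{3997}{19}$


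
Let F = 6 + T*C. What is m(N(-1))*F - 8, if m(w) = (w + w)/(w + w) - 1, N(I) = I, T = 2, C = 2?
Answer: -8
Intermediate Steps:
m(w) = 0 (m(w) = (2*w)/((2*w)) - 1 = (2*w)*(1/(2*w)) - 1 = 1 - 1 = 0)
F = 10 (F = 6 + 2*2 = 6 + 4 = 10)
m(N(-1))*F - 8 = 0*10 - 8 = 0 - 8 = -8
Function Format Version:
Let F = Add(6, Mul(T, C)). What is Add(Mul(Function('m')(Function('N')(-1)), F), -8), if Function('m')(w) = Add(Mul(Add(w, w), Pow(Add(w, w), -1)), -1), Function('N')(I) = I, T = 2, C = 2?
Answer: -8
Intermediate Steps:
Function('m')(w) = 0 (Function('m')(w) = Add(Mul(Mul(2, w), Pow(Mul(2, w), -1)), -1) = Add(Mul(Mul(2, w), Mul(Rational(1, 2), Pow(w, -1))), -1) = Add(1, -1) = 0)
F = 10 (F = Add(6, Mul(2, 2)) = Add(6, 4) = 10)
Add(Mul(Function('m')(Function('N')(-1)), F), -8) = Add(Mul(0, 10), -8) = Add(0, -8) = -8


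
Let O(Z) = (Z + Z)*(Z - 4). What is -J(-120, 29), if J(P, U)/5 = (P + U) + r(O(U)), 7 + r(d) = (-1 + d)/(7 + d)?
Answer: 706685/1457 ≈ 485.03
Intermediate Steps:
O(Z) = 2*Z*(-4 + Z) (O(Z) = (2*Z)*(-4 + Z) = 2*Z*(-4 + Z))
r(d) = -7 + (-1 + d)/(7 + d)
J(P, U) = 5*P + 5*U + 10*(-25 - 6*U*(-4 + U))/(7 + 2*U*(-4 + U)) (J(P, U) = 5*((P + U) + 2*(-25 - 6*U*(-4 + U))/(7 + 2*U*(-4 + U))) = 5*(P + U + 2*(-25 - 6*U*(-4 + U))/(7 + 2*U*(-4 + U))) = 5*P + 5*U + 10*(-25 - 6*U*(-4 + U))/(7 + 2*U*(-4 + U)))
-J(-120, 29) = -5*(-50 + (7 + 2*29*(-4 + 29))*(-120 + 29) - 12*29*(-4 + 29))/(7 + 2*29*(-4 + 29)) = -5*(-50 + (7 + 2*29*25)*(-91) - 12*29*25)/(7 + 2*29*25) = -5*(-50 + (7 + 1450)*(-91) - 8700)/(7 + 1450) = -5*(-50 + 1457*(-91) - 8700)/1457 = -5*(-50 - 132587 - 8700)/1457 = -5*(-141337)/1457 = -1*(-706685/1457) = 706685/1457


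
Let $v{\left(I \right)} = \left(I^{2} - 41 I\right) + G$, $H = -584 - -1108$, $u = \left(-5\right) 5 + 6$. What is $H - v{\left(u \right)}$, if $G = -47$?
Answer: $-569$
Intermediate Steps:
$u = -19$ ($u = -25 + 6 = -19$)
$H = 524$ ($H = -584 + 1108 = 524$)
$v{\left(I \right)} = -47 + I^{2} - 41 I$ ($v{\left(I \right)} = \left(I^{2} - 41 I\right) - 47 = -47 + I^{2} - 41 I$)
$H - v{\left(u \right)} = 524 - \left(-47 + \left(-19\right)^{2} - -779\right) = 524 - \left(-47 + 361 + 779\right) = 524 - 1093 = -569$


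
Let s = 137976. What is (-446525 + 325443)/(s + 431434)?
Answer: -60541/284705 ≈ -0.21264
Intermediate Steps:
(-446525 + 325443)/(s + 431434) = (-446525 + 325443)/(137976 + 431434) = -121082/569410 = -121082*1/569410 = -60541/284705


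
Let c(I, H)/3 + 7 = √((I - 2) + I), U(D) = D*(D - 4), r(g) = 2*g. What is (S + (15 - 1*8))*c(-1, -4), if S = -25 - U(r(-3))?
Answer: 1638 - 468*I ≈ 1638.0 - 468.0*I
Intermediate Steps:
U(D) = D*(-4 + D)
c(I, H) = -21 + 3*√(-2 + 2*I) (c(I, H) = -21 + 3*√((I - 2) + I) = -21 + 3*√((-2 + I) + I) = -21 + 3*√(-2 + 2*I))
S = -85 (S = -25 - 2*(-3)*(-4 + 2*(-3)) = -25 - (-6)*(-4 - 6) = -25 - (-6)*(-10) = -25 - 1*60 = -25 - 60 = -85)
(S + (15 - 1*8))*c(-1, -4) = (-85 + (15 - 1*8))*(-21 + 3*√(-2 + 2*(-1))) = (-85 + (15 - 8))*(-21 + 3*√(-2 - 2)) = (-85 + 7)*(-21 + 3*√(-4)) = -78*(-21 + 3*(2*I)) = -78*(-21 + 6*I) = 1638 - 468*I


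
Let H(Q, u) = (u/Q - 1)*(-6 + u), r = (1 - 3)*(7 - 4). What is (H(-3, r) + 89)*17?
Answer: 1309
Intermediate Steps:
r = -6 (r = -2*3 = -6)
H(Q, u) = (-1 + u/Q)*(-6 + u)
(H(-3, r) + 89)*17 = (((-6)² - 6*(-6) - 1*(-3)*(-6 - 6))/(-3) + 89)*17 = (-(36 + 36 - 1*(-3)*(-12))/3 + 89)*17 = (-(36 + 36 - 36)/3 + 89)*17 = (-⅓*36 + 89)*17 = (-12 + 89)*17 = 77*17 = 1309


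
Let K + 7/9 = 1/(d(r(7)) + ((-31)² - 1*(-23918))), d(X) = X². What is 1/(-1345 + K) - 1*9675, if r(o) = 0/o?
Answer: -971803640412/100444813 ≈ -9675.0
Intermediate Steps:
r(o) = 0
K = -58048/74637 (K = -7/9 + 1/(0² + ((-31)² - 1*(-23918))) = -7/9 + 1/(0 + (961 + 23918)) = -7/9 + 1/(0 + 24879) = -7/9 + 1/24879 = -58048/74637 ≈ -0.77774)
1/(-1345 + K) - 1*9675 = 1/(-1345 - 58048/74637) - 1*9675 = 1/(-100444813/74637) - 9675 = -74637/100444813 - 9675 = -971803640412/100444813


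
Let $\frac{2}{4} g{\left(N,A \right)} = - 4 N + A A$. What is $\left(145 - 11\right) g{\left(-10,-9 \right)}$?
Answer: $32428$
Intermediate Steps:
$g{\left(N,A \right)} = - 8 N + 2 A^{2}$ ($g{\left(N,A \right)} = 2 \left(- 4 N + A A\right) = 2 \left(- 4 N + A^{2}\right) = 2 \left(A^{2} - 4 N\right) = - 8 N + 2 A^{2}$)
$\left(145 - 11\right) g{\left(-10,-9 \right)} = \left(145 - 11\right) \left(\left(-8\right) \left(-10\right) + 2 \left(-9\right)^{2}\right) = 134 \left(80 + 2 \cdot 81\right) = 134 \left(80 + 162\right) = 134 \cdot 242 = 32428$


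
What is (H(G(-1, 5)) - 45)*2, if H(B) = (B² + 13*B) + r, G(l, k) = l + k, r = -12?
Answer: 22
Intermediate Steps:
G(l, k) = k + l
H(B) = -12 + B² + 13*B (H(B) = (B² + 13*B) - 12 = -12 + B² + 13*B)
(H(G(-1, 5)) - 45)*2 = ((-12 + (5 - 1)² + 13*(5 - 1)) - 45)*2 = ((-12 + 4² + 13*4) - 45)*2 = ((-12 + 16 + 52) - 45)*2 = (56 - 45)*2 = 11*2 = 22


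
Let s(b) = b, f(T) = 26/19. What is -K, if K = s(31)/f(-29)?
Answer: -589/26 ≈ -22.654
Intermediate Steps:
f(T) = 26/19 (f(T) = 26*(1/19) = 26/19)
K = 589/26 (K = 31/(26/19) = 31*(19/26) = 589/26 ≈ 22.654)
-K = -1*589/26 = -589/26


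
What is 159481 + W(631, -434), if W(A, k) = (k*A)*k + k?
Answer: 119011683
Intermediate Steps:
W(A, k) = k + A*k**2 (W(A, k) = (A*k)*k + k = A*k**2 + k = k + A*k**2)
159481 + W(631, -434) = 159481 - 434*(1 + 631*(-434)) = 159481 - 434*(1 - 273854) = 159481 - 434*(-273853) = 159481 + 118852202 = 119011683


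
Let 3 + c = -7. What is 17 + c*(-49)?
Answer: 507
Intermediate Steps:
c = -10 (c = -3 - 7 = -10)
17 + c*(-49) = 17 - 10*(-49) = 17 + 490 = 507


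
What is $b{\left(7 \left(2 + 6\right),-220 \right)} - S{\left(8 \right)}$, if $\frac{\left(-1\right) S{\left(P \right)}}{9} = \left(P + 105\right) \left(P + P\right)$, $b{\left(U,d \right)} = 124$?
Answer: $16396$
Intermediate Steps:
$S{\left(P \right)} = - 18 P \left(105 + P\right)$ ($S{\left(P \right)} = - 9 \left(P + 105\right) \left(P + P\right) = - 9 \left(105 + P\right) 2 P = - 9 \cdot 2 P \left(105 + P\right) = - 18 P \left(105 + P\right)$)
$b{\left(7 \left(2 + 6\right),-220 \right)} - S{\left(8 \right)} = 124 - \left(-18\right) 8 \left(105 + 8\right) = 124 - \left(-18\right) 8 \cdot 113 = 124 - -16272 = 124 + 16272 = 16396$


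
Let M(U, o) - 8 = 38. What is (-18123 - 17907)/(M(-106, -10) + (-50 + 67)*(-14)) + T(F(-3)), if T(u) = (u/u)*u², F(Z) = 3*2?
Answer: 7157/32 ≈ 223.66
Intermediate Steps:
M(U, o) = 46 (M(U, o) = 8 + 38 = 46)
F(Z) = 6
T(u) = u² (T(u) = 1*u² = u²)
(-18123 - 17907)/(M(-106, -10) + (-50 + 67)*(-14)) + T(F(-3)) = (-18123 - 17907)/(46 + (-50 + 67)*(-14)) + 6² = -36030/(46 + 17*(-14)) + 36 = -36030/(46 - 238) + 36 = -36030/(-192) + 36 = -36030*(-1/192) + 36 = 6005/32 + 36 = 7157/32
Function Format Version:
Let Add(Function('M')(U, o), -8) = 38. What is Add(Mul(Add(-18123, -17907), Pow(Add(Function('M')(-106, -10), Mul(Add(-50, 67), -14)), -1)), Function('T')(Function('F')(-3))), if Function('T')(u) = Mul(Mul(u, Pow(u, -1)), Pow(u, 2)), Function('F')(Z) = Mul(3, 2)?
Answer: Rational(7157, 32) ≈ 223.66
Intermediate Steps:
Function('M')(U, o) = 46 (Function('M')(U, o) = Add(8, 38) = 46)
Function('F')(Z) = 6
Function('T')(u) = Pow(u, 2) (Function('T')(u) = Mul(1, Pow(u, 2)) = Pow(u, 2))
Add(Mul(Add(-18123, -17907), Pow(Add(Function('M')(-106, -10), Mul(Add(-50, 67), -14)), -1)), Function('T')(Function('F')(-3))) = Add(Mul(Add(-18123, -17907), Pow(Add(46, Mul(Add(-50, 67), -14)), -1)), Pow(6, 2)) = Add(Mul(-36030, Pow(Add(46, Mul(17, -14)), -1)), 36) = Add(Mul(-36030, Pow(Add(46, -238), -1)), 36) = Add(Mul(-36030, Pow(-192, -1)), 36) = Add(Mul(-36030, Rational(-1, 192)), 36) = Add(Rational(6005, 32), 36) = Rational(7157, 32)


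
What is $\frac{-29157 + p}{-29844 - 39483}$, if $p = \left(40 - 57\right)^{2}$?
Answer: $\frac{28868}{69327} \approx 0.4164$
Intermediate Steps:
$p = 289$ ($p = \left(-17\right)^{2} = 289$)
$\frac{-29157 + p}{-29844 - 39483} = \frac{-29157 + 289}{-29844 - 39483} = - \frac{28868}{-69327} = \left(-28868\right) \left(- \frac{1}{69327}\right) = \frac{28868}{69327}$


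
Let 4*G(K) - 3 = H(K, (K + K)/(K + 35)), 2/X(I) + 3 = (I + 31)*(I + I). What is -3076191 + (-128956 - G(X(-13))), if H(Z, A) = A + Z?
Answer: -99532568449513/31053972 ≈ -3.2051e+6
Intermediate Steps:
X(I) = 2/(-3 + 2*I*(31 + I)) (X(I) = 2/(-3 + (I + 31)*(I + I)) = 2/(-3 + (31 + I)*(2*I)) = 2/(-3 + 2*I*(31 + I)))
G(K) = ¾ + K/4 + K/(2*(35 + K)) (G(K) = ¾ + ((K + K)/(K + 35) + K)/4 = ¾ + ((2*K)/(35 + K) + K)/4 = ¾ + (2*K/(35 + K) + K)/4 = ¾ + (K + 2*K/(35 + K))/4 = ¾ + (K/4 + K/(2*(35 + K))) = ¾ + K/4 + K/(2*(35 + K)))
-3076191 + (-128956 - G(X(-13))) = -3076191 + (-128956 - (105 + (2/(-3 + 2*(-13)² + 62*(-13)))² + 40*(2/(-3 + 2*(-13)² + 62*(-13))))/(4*(35 + 2/(-3 + 2*(-13)² + 62*(-13))))) = -3076191 + (-128956 - (105 + (2/(-3 + 2*169 - 806))² + 40*(2/(-3 + 2*169 - 806)))/(4*(35 + 2/(-3 + 2*169 - 806)))) = -3076191 + (-128956 - (105 + (2/(-3 + 338 - 806))² + 40*(2/(-3 + 338 - 806)))/(4*(35 + 2/(-3 + 338 - 806)))) = -3076191 + (-128956 - (105 + (2/(-471))² + 40*(2/(-471)))/(4*(35 + 2/(-471)))) = -3076191 + (-128956 - (105 + (2*(-1/471))² + 40*(2*(-1/471)))/(4*(35 + 2*(-1/471)))) = -3076191 + (-128956 - (105 + (-2/471)² + 40*(-2/471))/(4*(35 - 2/471))) = -3076191 + (-128956 - (105 + 4/221841 - 80/471)/(4*16483/471)) = -3076191 + (-128956 - 471*23255629/(4*16483*221841)) = -3076191 + (-128956 - 1*23255629/31053972) = -3076191 + (-128956 - 23255629/31053972) = -3076191 - 4004619268861/31053972 = -99532568449513/31053972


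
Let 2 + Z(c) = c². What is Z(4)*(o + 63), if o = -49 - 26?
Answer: -168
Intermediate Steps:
o = -75
Z(c) = -2 + c²
Z(4)*(o + 63) = (-2 + 4²)*(-75 + 63) = (-2 + 16)*(-12) = 14*(-12) = -168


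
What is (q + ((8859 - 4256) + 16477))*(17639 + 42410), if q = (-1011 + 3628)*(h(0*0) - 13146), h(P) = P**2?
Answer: -2064604838098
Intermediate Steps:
q = -34403082 (q = (-1011 + 3628)*((0*0)**2 - 13146) = 2617*(0**2 - 13146) = 2617*(0 - 13146) = 2617*(-13146) = -34403082)
(q + ((8859 - 4256) + 16477))*(17639 + 42410) = (-34403082 + ((8859 - 4256) + 16477))*(17639 + 42410) = (-34403082 + (4603 + 16477))*60049 = (-34403082 + 21080)*60049 = -34382002*60049 = -2064604838098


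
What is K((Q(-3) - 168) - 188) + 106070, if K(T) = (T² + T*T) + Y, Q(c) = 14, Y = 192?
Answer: 340190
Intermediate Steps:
K(T) = 192 + 2*T² (K(T) = (T² + T*T) + 192 = (T² + T²) + 192 = 2*T² + 192 = 192 + 2*T²)
K((Q(-3) - 168) - 188) + 106070 = (192 + 2*((14 - 168) - 188)²) + 106070 = (192 + 2*(-154 - 188)²) + 106070 = (192 + 2*(-342)²) + 106070 = (192 + 2*116964) + 106070 = (192 + 233928) + 106070 = 234120 + 106070 = 340190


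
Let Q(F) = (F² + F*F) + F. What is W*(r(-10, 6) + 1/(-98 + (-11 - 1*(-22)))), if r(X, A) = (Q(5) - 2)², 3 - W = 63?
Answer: -4887640/29 ≈ -1.6854e+5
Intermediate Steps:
W = -60 (W = 3 - 1*63 = 3 - 63 = -60)
Q(F) = F + 2*F² (Q(F) = (F² + F²) + F = 2*F² + F = F + 2*F²)
r(X, A) = 2809 (r(X, A) = (5*(1 + 2*5) - 2)² = (5*(1 + 10) - 2)² = (5*11 - 2)² = (55 - 2)² = 53² = 2809)
W*(r(-10, 6) + 1/(-98 + (-11 - 1*(-22)))) = -60*(2809 + 1/(-98 + (-11 - 1*(-22)))) = -60*(2809 + 1/(-98 + (-11 + 22))) = -60*(2809 + 1/(-98 + 11)) = -60*(2809 + 1/(-87)) = -60*(2809 - 1/87) = -60*244382/87 = -4887640/29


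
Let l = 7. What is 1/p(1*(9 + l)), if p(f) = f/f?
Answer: 1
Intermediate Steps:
p(f) = 1
1/p(1*(9 + l)) = 1/1 = 1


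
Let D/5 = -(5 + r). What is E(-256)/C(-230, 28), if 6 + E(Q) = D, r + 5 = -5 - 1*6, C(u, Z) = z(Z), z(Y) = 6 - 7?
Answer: -49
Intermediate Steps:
z(Y) = -1
C(u, Z) = -1
r = -16 (r = -5 + (-5 - 1*6) = -5 + (-5 - 6) = -5 - 11 = -16)
D = 55 (D = 5*(-(5 - 16)) = 5*(-1*(-11)) = 5*11 = 55)
E(Q) = 49 (E(Q) = -6 + 55 = 49)
E(-256)/C(-230, 28) = 49/(-1) = 49*(-1) = -49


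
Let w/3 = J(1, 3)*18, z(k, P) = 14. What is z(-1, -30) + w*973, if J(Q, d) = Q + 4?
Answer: 262724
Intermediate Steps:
J(Q, d) = 4 + Q
w = 270 (w = 3*((4 + 1)*18) = 3*(5*18) = 3*90 = 270)
z(-1, -30) + w*973 = 14 + 270*973 = 14 + 262710 = 262724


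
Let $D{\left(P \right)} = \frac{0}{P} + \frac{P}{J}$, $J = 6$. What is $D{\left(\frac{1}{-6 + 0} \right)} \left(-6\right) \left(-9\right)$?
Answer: $- \frac{3}{2} \approx -1.5$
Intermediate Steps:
$D{\left(P \right)} = \frac{P}{6}$ ($D{\left(P \right)} = \frac{0}{P} + \frac{P}{6} = 0 + P \frac{1}{6} = 0 + \frac{P}{6} = \frac{P}{6}$)
$D{\left(\frac{1}{-6 + 0} \right)} \left(-6\right) \left(-9\right) = \frac{1}{6 \left(-6 + 0\right)} \left(-6\right) \left(-9\right) = \frac{1}{6 \left(-6\right)} \left(-6\right) \left(-9\right) = \frac{1}{6} \left(- \frac{1}{6}\right) \left(-6\right) \left(-9\right) = \left(- \frac{1}{36}\right) \left(-6\right) \left(-9\right) = \frac{1}{6} \left(-9\right) = - \frac{3}{2}$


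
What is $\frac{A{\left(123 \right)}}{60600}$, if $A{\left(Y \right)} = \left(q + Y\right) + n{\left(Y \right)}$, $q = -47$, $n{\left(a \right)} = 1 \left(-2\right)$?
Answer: $\frac{37}{30300} \approx 0.0012211$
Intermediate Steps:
$n{\left(a \right)} = -2$
$A{\left(Y \right)} = -49 + Y$ ($A{\left(Y \right)} = \left(-47 + Y\right) - 2 = -49 + Y$)
$\frac{A{\left(123 \right)}}{60600} = \frac{-49 + 123}{60600} = 74 \cdot \frac{1}{60600} = \frac{37}{30300}$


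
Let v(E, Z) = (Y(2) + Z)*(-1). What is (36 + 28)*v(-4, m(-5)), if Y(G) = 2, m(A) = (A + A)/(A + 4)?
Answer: -768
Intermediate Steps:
m(A) = 2*A/(4 + A) (m(A) = (2*A)/(4 + A) = 2*A/(4 + A))
v(E, Z) = -2 - Z (v(E, Z) = (2 + Z)*(-1) = -2 - Z)
(36 + 28)*v(-4, m(-5)) = (36 + 28)*(-2 - 2*(-5)/(4 - 5)) = 64*(-2 - 2*(-5)/(-1)) = 64*(-2 - 2*(-5)*(-1)) = 64*(-2 - 1*10) = 64*(-2 - 10) = 64*(-12) = -768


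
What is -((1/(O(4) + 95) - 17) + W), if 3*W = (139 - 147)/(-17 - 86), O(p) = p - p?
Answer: 497966/29355 ≈ 16.964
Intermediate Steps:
O(p) = 0
W = 8/309 (W = ((139 - 147)/(-17 - 86))/3 = (-8/(-103))/3 = (-8*(-1/103))/3 = (1/3)*(8/103) = 8/309 ≈ 0.025890)
-((1/(O(4) + 95) - 17) + W) = -((1/(0 + 95) - 17) + 8/309) = -((1/95 - 17) + 8/309) = -(-1614/95 + 8/309) = -1*(-497966/29355) = 497966/29355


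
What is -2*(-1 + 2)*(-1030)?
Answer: 2060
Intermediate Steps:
-2*(-1 + 2)*(-1030) = -2*1*(-1030) = -2*(-1030) = 2060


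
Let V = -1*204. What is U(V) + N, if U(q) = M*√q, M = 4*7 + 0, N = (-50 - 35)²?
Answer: 7225 + 56*I*√51 ≈ 7225.0 + 399.92*I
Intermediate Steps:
N = 7225 (N = (-85)² = 7225)
M = 28 (M = 28 + 0 = 28)
V = -204
U(q) = 28*√q
U(V) + N = 28*√(-204) + 7225 = 28*(2*I*√51) + 7225 = 56*I*√51 + 7225 = 7225 + 56*I*√51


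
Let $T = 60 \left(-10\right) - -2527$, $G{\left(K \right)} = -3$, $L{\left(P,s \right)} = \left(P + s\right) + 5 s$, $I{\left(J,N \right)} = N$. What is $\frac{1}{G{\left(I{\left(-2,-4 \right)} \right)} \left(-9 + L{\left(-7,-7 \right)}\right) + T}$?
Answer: $\frac{1}{2101} \approx 0.00047596$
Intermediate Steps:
$L{\left(P,s \right)} = P + 6 s$
$T = 1927$ ($T = -600 + 2527 = 1927$)
$\frac{1}{G{\left(I{\left(-2,-4 \right)} \right)} \left(-9 + L{\left(-7,-7 \right)}\right) + T} = \frac{1}{- 3 \left(-9 + \left(-7 + 6 \left(-7\right)\right)\right) + 1927} = \frac{1}{- 3 \left(-9 - 49\right) + 1927} = \frac{1}{\left(-3\right) \left(-58\right) + 1927} = \frac{1}{174 + 1927} = \frac{1}{2101}$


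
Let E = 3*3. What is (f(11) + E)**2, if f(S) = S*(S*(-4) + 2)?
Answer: 205209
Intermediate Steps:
f(S) = S*(2 - 4*S) (f(S) = S*(-4*S + 2) = S*(2 - 4*S))
E = 9
(f(11) + E)**2 = (2*11*(1 - 2*11) + 9)**2 = (2*11*(1 - 22) + 9)**2 = (2*11*(-21) + 9)**2 = (-462 + 9)**2 = (-453)**2 = 205209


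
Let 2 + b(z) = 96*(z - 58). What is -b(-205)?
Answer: 25250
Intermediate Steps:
b(z) = -5570 + 96*z (b(z) = -2 + 96*(z - 58) = -2 + 96*(-58 + z) = -2 + (-5568 + 96*z) = -5570 + 96*z)
-b(-205) = -(-5570 + 96*(-205)) = -(-5570 - 19680) = -1*(-25250) = 25250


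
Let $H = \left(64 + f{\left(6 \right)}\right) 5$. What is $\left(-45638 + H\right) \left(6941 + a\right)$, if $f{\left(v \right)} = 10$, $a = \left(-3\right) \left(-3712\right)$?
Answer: $-818309636$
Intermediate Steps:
$a = 11136$
$H = 370$ ($H = \left(64 + 10\right) 5 = 74 \cdot 5 = 370$)
$\left(-45638 + H\right) \left(6941 + a\right) = \left(-45638 + 370\right) \left(6941 + 11136\right) = \left(-45268\right) 18077 = -818309636$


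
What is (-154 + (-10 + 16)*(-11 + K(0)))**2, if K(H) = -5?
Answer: 62500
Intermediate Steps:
(-154 + (-10 + 16)*(-11 + K(0)))**2 = (-154 + (-10 + 16)*(-11 - 5))**2 = (-154 + 6*(-16))**2 = (-154 - 96)**2 = (-250)**2 = 62500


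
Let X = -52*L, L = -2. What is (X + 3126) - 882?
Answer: 2348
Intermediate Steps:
X = 104 (X = -52*(-2) = 104)
(X + 3126) - 882 = (104 + 3126) - 882 = 3230 - 882 = 2348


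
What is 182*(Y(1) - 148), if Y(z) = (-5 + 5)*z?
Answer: -26936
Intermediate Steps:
Y(z) = 0 (Y(z) = 0*z = 0)
182*(Y(1) - 148) = 182*(0 - 148) = 182*(-148) = -26936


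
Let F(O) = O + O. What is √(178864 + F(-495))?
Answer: √177874 ≈ 421.75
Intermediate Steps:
F(O) = 2*O
√(178864 + F(-495)) = √(178864 + 2*(-495)) = √(178864 - 990) = √177874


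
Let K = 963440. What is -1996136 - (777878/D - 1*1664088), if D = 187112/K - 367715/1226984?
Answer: 54884188843397504/7792994337 ≈ 7.0428e+6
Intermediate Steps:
D = -7792994337/73882841560 (D = 187112/963440 - 367715/1226984 = 187112*(1/963440) - 367715*1/1226984 = 23389/120430 - 367715/1226984 = -7792994337/73882841560 ≈ -0.10548)
-1996136 - (777878/D - 1*1664088) = -1996136 - (777878/(-7792994337/73882841560) - 1*1664088) = -1996136 - (777878*(-73882841560/7792994337) - 1664088) = -1996136 - (-57471837027009680/7792994337 - 1664088) = -1996136 - 1*(-70440065387279336/7792994337) = -1996136 + 70440065387279336/7792994337 = 54884188843397504/7792994337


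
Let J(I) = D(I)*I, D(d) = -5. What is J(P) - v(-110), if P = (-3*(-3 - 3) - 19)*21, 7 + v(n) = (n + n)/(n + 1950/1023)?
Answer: 202665/1843 ≈ 109.96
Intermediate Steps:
v(n) = -7 + 2*n/(650/341 + n) (v(n) = -7 + (n + n)/(n + 1950/1023) = -7 + (2*n)/(n + 1950*(1/1023)) = -7 + (2*n)/(n + 650/341) = -7 + (2*n)/(650/341 + n) = -7 + 2*n/(650/341 + n))
P = -21 (P = (-3*(-6) - 19)*21 = (18 - 19)*21 = -1*21 = -21)
J(I) = -5*I
J(P) - v(-110) = -5*(-21) - 5*(-910 - 341*(-110))/(650 + 341*(-110)) = 105 - 5*(-910 + 37510)/(650 - 37510) = 105 - 5*36600/(-36860) = 105 - 5*(-1)*36600/36860 = 105 - 1*(-9150/1843) = 105 + 9150/1843 = 202665/1843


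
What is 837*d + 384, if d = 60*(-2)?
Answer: -100056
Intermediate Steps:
d = -120
837*d + 384 = 837*(-120) + 384 = -100440 + 384 = -100056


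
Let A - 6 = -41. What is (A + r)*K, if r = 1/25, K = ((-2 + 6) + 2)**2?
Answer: -31464/25 ≈ -1258.6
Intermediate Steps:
A = -35 (A = 6 - 41 = -35)
K = 36 (K = (4 + 2)**2 = 6**2 = 36)
r = 1/25 ≈ 0.040000
(A + r)*K = (-35 + 1/25)*36 = -874/25*36 = -31464/25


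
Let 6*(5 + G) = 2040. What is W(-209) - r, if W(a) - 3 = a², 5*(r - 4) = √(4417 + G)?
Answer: 43680 - 12*√33/5 ≈ 43666.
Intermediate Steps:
G = 335 (G = -5 + (⅙)*2040 = -5 + 340 = 335)
r = 4 + 12*√33/5 (r = 4 + √(4417 + 335)/5 = 4 + √4752/5 = 4 + (12*√33)/5 = 4 + 12*√33/5 ≈ 17.787)
W(a) = 3 + a²
W(-209) - r = (3 + (-209)²) - (4 + 12*√33/5) = (3 + 43681) + (-4 - 12*√33/5) = 43684 + (-4 - 12*√33/5) = 43680 - 12*√33/5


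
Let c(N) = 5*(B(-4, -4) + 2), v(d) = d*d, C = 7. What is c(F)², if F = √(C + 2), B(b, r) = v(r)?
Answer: 8100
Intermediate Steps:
v(d) = d²
B(b, r) = r²
F = 3 (F = √(7 + 2) = √9 = 3)
c(N) = 90 (c(N) = 5*((-4)² + 2) = 5*(16 + 2) = 5*18 = 90)
c(F)² = 90² = 8100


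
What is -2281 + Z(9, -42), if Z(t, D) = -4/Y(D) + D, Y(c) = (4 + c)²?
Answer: -838604/361 ≈ -2323.0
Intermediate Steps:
Z(t, D) = D - 4/(4 + D)² (Z(t, D) = -4/(4 + D)² + D = D - 4/(4 + D)²)
-2281 + Z(9, -42) = -2281 + (-42 - 4/(4 - 42)²) = -2281 + (-42 - 4/(-38)²) = -2281 + (-42 - 4*1/1444) = -2281 + (-42 - 1/361) = -2281 - 15163/361 = -838604/361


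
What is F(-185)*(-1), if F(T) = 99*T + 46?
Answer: 18269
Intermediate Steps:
F(T) = 46 + 99*T
F(-185)*(-1) = (46 + 99*(-185))*(-1) = (46 - 18315)*(-1) = -18269*(-1) = 18269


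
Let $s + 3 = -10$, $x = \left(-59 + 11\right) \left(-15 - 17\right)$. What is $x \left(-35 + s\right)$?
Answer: $-73728$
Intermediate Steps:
$x = 1536$ ($x = \left(-48\right) \left(-32\right) = 1536$)
$s = -13$ ($s = -3 - 10 = -13$)
$x \left(-35 + s\right) = 1536 \left(-35 - 13\right) = 1536 \left(-48\right) = -73728$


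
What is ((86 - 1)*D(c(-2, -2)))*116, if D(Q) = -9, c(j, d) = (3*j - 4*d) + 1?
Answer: -88740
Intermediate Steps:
c(j, d) = 1 - 4*d + 3*j (c(j, d) = (-4*d + 3*j) + 1 = 1 - 4*d + 3*j)
((86 - 1)*D(c(-2, -2)))*116 = ((86 - 1)*(-9))*116 = (85*(-9))*116 = -765*116 = -88740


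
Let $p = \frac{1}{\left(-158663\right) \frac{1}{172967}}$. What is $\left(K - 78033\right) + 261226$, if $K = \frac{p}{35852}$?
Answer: $\frac{1042072473609101}{5688385876} \approx 1.8319 \cdot 10^{5}$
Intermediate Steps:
$p = - \frac{172967}{158663}$ ($p = \frac{1}{\left(-158663\right) \frac{1}{172967}} = \frac{1}{- \frac{158663}{172967}} = - \frac{172967}{158663} \approx -1.0902$)
$K = - \frac{172967}{5688385876}$ ($K = - \frac{172967}{158663 \cdot 35852} = \left(- \frac{172967}{158663}\right) \frac{1}{35852} = - \frac{172967}{5688385876} \approx -3.0407 \cdot 10^{-5}$)
$\left(K - 78033\right) + 261226 = \left(- \frac{172967}{5688385876} - 78033\right) + 261226 = - \frac{443881815234875}{5688385876} + 261226 = \frac{1042072473609101}{5688385876}$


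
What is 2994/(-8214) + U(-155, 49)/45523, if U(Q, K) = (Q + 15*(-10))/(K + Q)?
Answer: -2407476017/6606024622 ≈ -0.36444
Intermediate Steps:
U(Q, K) = (-150 + Q)/(K + Q) (U(Q, K) = (Q - 150)/(K + Q) = (-150 + Q)/(K + Q))
2994/(-8214) + U(-155, 49)/45523 = 2994/(-8214) + ((-150 - 155)/(49 - 155))/45523 = 2994*(-1/8214) + (-305/(-106))*(1/45523) = -499/1369 - 1/106*(-305)*(1/45523) = -499/1369 + (305/106)*(1/45523) = -499/1369 + 305/4825438 = -2407476017/6606024622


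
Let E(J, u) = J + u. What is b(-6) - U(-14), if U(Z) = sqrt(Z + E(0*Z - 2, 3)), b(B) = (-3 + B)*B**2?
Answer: -324 - I*sqrt(13) ≈ -324.0 - 3.6056*I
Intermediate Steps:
b(B) = B**2*(-3 + B)
U(Z) = sqrt(1 + Z) (U(Z) = sqrt(Z + ((0*Z - 2) + 3)) = sqrt(Z + ((0 - 2) + 3)) = sqrt(Z + (-2 + 3)) = sqrt(Z + 1) = sqrt(1 + Z))
b(-6) - U(-14) = (-6)**2*(-3 - 6) - sqrt(1 - 14) = 36*(-9) - sqrt(-13) = -324 - I*sqrt(13)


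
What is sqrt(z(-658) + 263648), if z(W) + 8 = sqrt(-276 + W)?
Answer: sqrt(263640 + I*sqrt(934)) ≈ 513.46 + 0.03*I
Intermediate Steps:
z(W) = -8 + sqrt(-276 + W)
sqrt(z(-658) + 263648) = sqrt((-8 + sqrt(-276 - 658)) + 263648) = sqrt((-8 + sqrt(-934)) + 263648) = sqrt((-8 + I*sqrt(934)) + 263648) = sqrt(263640 + I*sqrt(934))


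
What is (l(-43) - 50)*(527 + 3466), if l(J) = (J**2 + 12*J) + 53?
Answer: 5334648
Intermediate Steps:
l(J) = 53 + J**2 + 12*J
(l(-43) - 50)*(527 + 3466) = ((53 + (-43)**2 + 12*(-43)) - 50)*(527 + 3466) = ((53 + 1849 - 516) - 50)*3993 = (1386 - 50)*3993 = 1336*3993 = 5334648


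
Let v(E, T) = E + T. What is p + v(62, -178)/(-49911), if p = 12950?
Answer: 646347566/49911 ≈ 12950.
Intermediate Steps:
p + v(62, -178)/(-49911) = 12950 + (62 - 178)/(-49911) = 12950 - 116*(-1/49911) = 12950 + 116/49911 = 646347566/49911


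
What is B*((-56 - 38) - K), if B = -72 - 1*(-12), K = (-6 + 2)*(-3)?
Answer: 6360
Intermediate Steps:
K = 12 (K = -4*(-3) = 12)
B = -60 (B = -72 + 12 = -60)
B*((-56 - 38) - K) = -60*((-56 - 38) - 1*12) = -60*(-94 - 12) = -60*(-106) = 6360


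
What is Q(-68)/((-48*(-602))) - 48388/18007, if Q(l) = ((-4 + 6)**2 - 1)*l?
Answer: -116824423/43360856 ≈ -2.6942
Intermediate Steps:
Q(l) = 3*l (Q(l) = (2**2 - 1)*l = (4 - 1)*l = 3*l)
Q(-68)/((-48*(-602))) - 48388/18007 = (3*(-68))/((-48*(-602))) - 48388/18007 = -204/28896 - 48388*1/18007 = -204*1/28896 - 48388/18007 = -17/2408 - 48388/18007 = -116824423/43360856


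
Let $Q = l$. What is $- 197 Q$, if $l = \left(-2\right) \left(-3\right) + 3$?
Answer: $-1773$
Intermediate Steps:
$l = 9$ ($l = 6 + 3 = 9$)
$Q = 9$
$- 197 Q = \left(-197\right) 9 = -1773$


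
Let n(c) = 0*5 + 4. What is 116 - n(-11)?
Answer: 112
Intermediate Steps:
n(c) = 4 (n(c) = 0 + 4 = 4)
116 - n(-11) = 116 - 1*4 = 116 - 4 = 112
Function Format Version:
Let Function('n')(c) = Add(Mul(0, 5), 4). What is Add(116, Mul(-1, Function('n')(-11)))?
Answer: 112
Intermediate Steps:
Function('n')(c) = 4 (Function('n')(c) = Add(0, 4) = 4)
Add(116, Mul(-1, Function('n')(-11))) = Add(116, Mul(-1, 4)) = Add(116, -4) = 112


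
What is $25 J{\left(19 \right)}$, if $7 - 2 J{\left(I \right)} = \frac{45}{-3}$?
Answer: $275$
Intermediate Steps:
$J{\left(I \right)} = 11$ ($J{\left(I \right)} = \frac{7}{2} - \frac{45 \frac{1}{-3}}{2} = \frac{7}{2} - \frac{45 \left(- \frac{1}{3}\right)}{2} = \frac{7}{2} - - \frac{15}{2} = \frac{7}{2} + \frac{15}{2} = 11$)
$25 J{\left(19 \right)} = 25 \cdot 11 = 275$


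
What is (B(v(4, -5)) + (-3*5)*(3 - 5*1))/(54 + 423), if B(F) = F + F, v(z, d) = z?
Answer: 38/477 ≈ 0.079665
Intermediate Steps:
B(F) = 2*F
(B(v(4, -5)) + (-3*5)*(3 - 5*1))/(54 + 423) = (2*4 + (-3*5)*(3 - 5*1))/(54 + 423) = (8 - 15*(3 - 5))/477 = (8 - 15*(-2))*(1/477) = (8 + 30)*(1/477) = 38*(1/477) = 38/477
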